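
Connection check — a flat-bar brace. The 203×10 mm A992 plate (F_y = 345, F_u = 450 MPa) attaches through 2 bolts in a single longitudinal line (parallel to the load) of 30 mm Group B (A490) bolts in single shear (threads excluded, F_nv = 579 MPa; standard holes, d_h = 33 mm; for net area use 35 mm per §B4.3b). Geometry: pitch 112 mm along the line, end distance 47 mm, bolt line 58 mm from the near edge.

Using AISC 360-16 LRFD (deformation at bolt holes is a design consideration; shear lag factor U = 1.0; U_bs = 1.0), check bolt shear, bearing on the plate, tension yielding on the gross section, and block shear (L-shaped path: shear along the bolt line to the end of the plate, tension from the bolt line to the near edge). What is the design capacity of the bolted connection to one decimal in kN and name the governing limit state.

Bolt shear: A_b = π(30)²/4 = 706.86 mm². φR_n = 0.75 × 579 × 706.86 × 2 × 1 = 613.9 kN.
Bearing (10 mm plate, F_u = 450 MPa): end bolts L_c = 47 − 33/2 = 30.5, R_n = min(1.2×30.5×10×450, 2.4×30×10×450) = 164.7 kN/bolt; interior L_c = 112 − 33 = 79, R_n = 324 kN/bolt. φR_n = 0.75 × (1×164.7 + 1×324) = 366.5 kN.
Tension yield (gross): A_g = 203×10 = 2030 mm². φR_n = 0.90 × 345 × 2030 = 630.3 kN.
Block shear: shear path 1×[47+1×112] = 1×159 mm, A_gv = 1590, A_nv = 1×(159 − 1.5×35)×10 = 1065 mm²; tension to near edge: (58 − 0.5×35)×10 = 405 mm². R_n = min(0.6×450×1065, 0.6×345×1590) + 1.0×450×405 = min(287.55, 329.13) + 182.25 = 469.8 kN. φR_n = 0.75 × 469.8 = 352.4 kN.
Governing: min(613.9, 366.5, 630.3, 352.4) = 352.4 kN → block shear.

352.4 kN (block shear governs)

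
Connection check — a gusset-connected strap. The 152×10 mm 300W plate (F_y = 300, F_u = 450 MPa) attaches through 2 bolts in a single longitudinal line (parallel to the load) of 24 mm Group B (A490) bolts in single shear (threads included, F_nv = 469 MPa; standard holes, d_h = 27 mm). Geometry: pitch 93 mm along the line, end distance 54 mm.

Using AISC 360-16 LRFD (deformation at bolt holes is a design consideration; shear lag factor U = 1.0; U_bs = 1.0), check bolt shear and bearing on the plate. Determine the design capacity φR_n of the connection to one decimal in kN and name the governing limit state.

Bolt shear: A_b = π(24)²/4 = 452.39 mm². φR_n = 0.75 × 469 × 452.39 × 2 × 1 = 318.3 kN.
Bearing (10 mm plate, F_u = 450 MPa): end bolts L_c = 54 − 27/2 = 40.5, R_n = min(1.2×40.5×10×450, 2.4×24×10×450) = 218.7 kN/bolt; interior L_c = 93 − 27 = 66, R_n = 259.2 kN/bolt. φR_n = 0.75 × (1×218.7 + 1×259.2) = 358.4 kN.
Governing: min(318.3, 358.4) = 318.3 kN → bolt shear.

318.3 kN (bolt shear governs)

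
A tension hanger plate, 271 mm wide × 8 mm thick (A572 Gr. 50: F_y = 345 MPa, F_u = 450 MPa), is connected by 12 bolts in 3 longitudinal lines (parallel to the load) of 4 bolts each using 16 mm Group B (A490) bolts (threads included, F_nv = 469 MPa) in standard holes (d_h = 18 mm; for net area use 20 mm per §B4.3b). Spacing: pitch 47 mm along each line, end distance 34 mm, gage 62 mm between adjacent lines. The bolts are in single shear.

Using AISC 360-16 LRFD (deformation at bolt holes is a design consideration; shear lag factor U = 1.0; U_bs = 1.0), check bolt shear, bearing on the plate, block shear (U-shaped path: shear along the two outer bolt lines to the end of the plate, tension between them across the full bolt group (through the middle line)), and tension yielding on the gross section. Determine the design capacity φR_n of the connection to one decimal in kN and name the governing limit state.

Bolt shear: A_b = π(16)²/4 = 201.06 mm². φR_n = 0.75 × 469 × 201.06 × 12 × 1 = 848.7 kN.
Bearing (8 mm plate, F_u = 450 MPa): end bolts L_c = 34 − 18/2 = 25, R_n = min(1.2×25×8×450, 2.4×16×8×450) = 108 kN/bolt; interior L_c = 47 − 18 = 29, R_n = 125.28 kN/bolt. φR_n = 0.75 × (3×108 + 9×125.28) = 1088.6 kN.
Block shear: shear path 2×[34+3×47] = 2×175 mm, A_gv = 2800, A_nv = 2×(175 − 3.5×20)×8 = 1680 mm²; tension across gage: (124 − 2×20)×8 = 672 mm². R_n = min(0.6×450×1680, 0.6×345×2800) + 1.0×450×672 = min(453.6, 579.6) + 302.4 = 756 kN. φR_n = 0.75 × 756 = 567.0 kN.
Tension yield (gross): A_g = 271×8 = 2168 mm². φR_n = 0.90 × 345 × 2168 = 673.2 kN.
Governing: min(848.7, 1088.6, 567.0, 673.2) = 567.0 kN → block shear.

567.0 kN (block shear governs)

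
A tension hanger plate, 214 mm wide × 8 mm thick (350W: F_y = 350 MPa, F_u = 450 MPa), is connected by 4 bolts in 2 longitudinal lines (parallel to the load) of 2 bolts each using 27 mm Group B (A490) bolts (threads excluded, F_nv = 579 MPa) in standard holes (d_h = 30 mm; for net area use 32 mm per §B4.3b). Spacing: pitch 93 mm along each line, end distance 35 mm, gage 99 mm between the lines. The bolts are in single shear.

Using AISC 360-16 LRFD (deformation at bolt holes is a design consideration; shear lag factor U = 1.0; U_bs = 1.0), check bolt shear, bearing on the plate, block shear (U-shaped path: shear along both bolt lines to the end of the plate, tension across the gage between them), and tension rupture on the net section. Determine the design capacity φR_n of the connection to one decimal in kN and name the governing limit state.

Bolt shear: A_b = π(27)²/4 = 572.56 mm². φR_n = 0.75 × 579 × 572.56 × 4 × 1 = 994.5 kN.
Bearing (8 mm plate, F_u = 450 MPa): end bolts L_c = 35 − 30/2 = 20, R_n = min(1.2×20×8×450, 2.4×27×8×450) = 86.4 kN/bolt; interior L_c = 93 − 30 = 63, R_n = 233.28 kN/bolt. φR_n = 0.75 × (2×86.4 + 2×233.28) = 479.5 kN.
Block shear: shear path 2×[35+1×93] = 2×128 mm, A_gv = 2048, A_nv = 2×(128 − 1.5×32)×8 = 1280 mm²; tension across gage: (99 − 1×32)×8 = 536 mm². R_n = min(0.6×450×1280, 0.6×350×2048) + 1.0×450×536 = min(345.6, 430.08) + 241.2 = 586.8 kN. φR_n = 0.75 × 586.8 = 440.1 kN.
Tension rupture (net): A_n = (214 − 2×32)×8 = 1200 mm² (U = 1.0, A_e = A_n). φR_n = 0.75 × 450 × 1200 = 405.0 kN.
Governing: min(994.5, 479.5, 440.1, 405.0) = 405.0 kN → net-section rupture.

405.0 kN (net-section rupture governs)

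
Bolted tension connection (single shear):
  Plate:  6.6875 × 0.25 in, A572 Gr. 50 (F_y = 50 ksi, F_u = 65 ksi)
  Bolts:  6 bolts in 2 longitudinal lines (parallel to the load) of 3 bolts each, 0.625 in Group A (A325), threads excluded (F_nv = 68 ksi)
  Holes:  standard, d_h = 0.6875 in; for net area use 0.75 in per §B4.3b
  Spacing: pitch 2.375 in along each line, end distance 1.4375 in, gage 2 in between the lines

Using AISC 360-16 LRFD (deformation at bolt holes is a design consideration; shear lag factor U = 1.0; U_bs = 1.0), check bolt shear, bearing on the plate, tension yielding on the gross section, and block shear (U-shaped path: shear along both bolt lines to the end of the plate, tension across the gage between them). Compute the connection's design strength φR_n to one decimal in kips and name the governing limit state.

Bolt shear: A_b = π(0.625)²/4 = 0.3068 in². φR_n = 0.75 × 68 × 0.3068 × 6 × 1 = 93.9 kips.
Bearing (0.25 in plate, F_u = 65 ksi): end bolts L_c = 1.4375 − 0.6875/2 = 1.09375, R_n = min(1.2×1.09375×0.25×65, 2.4×0.625×0.25×65) = 21.328 kips/bolt; interior L_c = 2.375 − 0.6875 = 1.6875, R_n = 24.375 kips/bolt. φR_n = 0.75 × (2×21.328 + 4×24.375) = 105.1 kips.
Tension yield (gross): A_g = 6.6875×0.25 = 1.6719 in². φR_n = 0.90 × 50 × 1.6719 = 75.2 kips.
Block shear: shear path 2×[1.4375+2×2.375] = 2×6.1875 in, A_gv = 3.0938, A_nv = 2×(6.1875 − 2.5×0.75)×0.25 = 2.1563 in²; tension across gage: (2 − 1×0.75)×0.25 = 0.3125 in². R_n = min(0.6×65×2.1563, 0.6×50×3.0938) + 1.0×65×0.3125 = min(84.096, 92.814) + 20.313 = 104.41 kips. φR_n = 0.75 × 104.41 = 78.3 kips.
Governing: min(93.9, 105.1, 75.2, 78.3) = 75.2 kips → gross-section yield.

75.2 kips (gross-section yield governs)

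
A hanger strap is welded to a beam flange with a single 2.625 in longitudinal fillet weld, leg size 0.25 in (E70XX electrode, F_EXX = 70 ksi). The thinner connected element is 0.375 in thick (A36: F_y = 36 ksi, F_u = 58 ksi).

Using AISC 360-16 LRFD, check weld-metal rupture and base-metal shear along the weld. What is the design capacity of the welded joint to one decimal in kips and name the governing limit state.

14.6 kips (weld metal governs)

Weld metal: throat = 0.707×0.25 = 0.17675 in, L = 2.625 in. φR_n = 0.75 × 0.6 × 70 × 0.17675 × 2.625 = 14.6 kips.
Base metal shear (0.375 in plate): yield φR_n = 1.0×0.6×36×0.375×2.625 = 21.3 kips; rupture φR_n = 0.75×0.6×58×0.375×2.625 = 25.7 kips; take 21.3 kips (yield).
Governing: min(14.6, 21.3) = 14.6 kips → weld metal.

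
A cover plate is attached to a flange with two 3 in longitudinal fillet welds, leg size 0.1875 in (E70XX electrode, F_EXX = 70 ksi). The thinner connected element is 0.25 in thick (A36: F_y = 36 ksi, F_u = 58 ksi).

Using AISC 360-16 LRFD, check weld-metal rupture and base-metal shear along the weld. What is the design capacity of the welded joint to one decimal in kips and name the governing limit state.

25.1 kips (weld metal governs)

Weld metal: throat = 0.707×0.1875 = 0.13256 in, L = 2×3 = 6 in. φR_n = 0.75 × 0.6 × 70 × 0.13256 × 6 = 25.1 kips.
Base metal shear (0.25 in plate): yield φR_n = 1.0×0.6×36×0.25×6 = 32.4 kips; rupture φR_n = 0.75×0.6×58×0.25×6 = 39.2 kips; take 32.4 kips (yield).
Governing: min(25.1, 32.4) = 25.1 kips → weld metal.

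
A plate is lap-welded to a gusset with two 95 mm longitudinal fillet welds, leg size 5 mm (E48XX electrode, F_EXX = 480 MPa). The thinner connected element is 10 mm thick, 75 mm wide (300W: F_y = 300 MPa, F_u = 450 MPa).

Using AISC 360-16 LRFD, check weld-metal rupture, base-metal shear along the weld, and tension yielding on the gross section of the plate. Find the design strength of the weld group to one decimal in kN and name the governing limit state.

145.1 kN (weld metal governs)

Weld metal: throat = 0.707×5 = 3.535 mm, L = 2×95 = 190 mm. φR_n = 0.75 × 0.6 × 480 × 3.535 × 190 = 145.1 kN.
Base metal shear (10 mm plate): yield φR_n = 1.0×0.6×300×10×190 = 342.0 kN; rupture φR_n = 0.75×0.6×450×10×190 = 384.8 kN; take 342.0 kN (yield).
Tension yield (gross): A_g = 75×10 = 750 mm². φR_n = 0.90 × 300 × 750 = 202.5 kN.
Governing: min(145.1, 342.0, 202.5) = 145.1 kN → weld metal.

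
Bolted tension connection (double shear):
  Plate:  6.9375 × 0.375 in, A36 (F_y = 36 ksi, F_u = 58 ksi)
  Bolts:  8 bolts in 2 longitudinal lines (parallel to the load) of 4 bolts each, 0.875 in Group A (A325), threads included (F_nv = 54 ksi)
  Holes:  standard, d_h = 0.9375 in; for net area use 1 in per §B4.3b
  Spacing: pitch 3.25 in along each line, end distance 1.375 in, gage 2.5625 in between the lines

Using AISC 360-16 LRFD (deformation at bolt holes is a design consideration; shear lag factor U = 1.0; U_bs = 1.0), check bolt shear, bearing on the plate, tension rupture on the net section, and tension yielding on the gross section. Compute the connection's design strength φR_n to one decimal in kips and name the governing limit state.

Bolt shear: A_b = π(0.875)²/4 = 0.60132 in². φR_n = 0.75 × 54 × 0.60132 × 8 × 2 = 389.7 kips.
Bearing (0.375 in plate, F_u = 58 ksi): end bolts L_c = 1.375 − 0.9375/2 = 0.90625, R_n = min(1.2×0.90625×0.375×58, 2.4×0.875×0.375×58) = 23.653 kips/bolt; interior L_c = 3.25 − 0.9375 = 2.3125, R_n = 45.675 kips/bolt. φR_n = 0.75 × (2×23.653 + 6×45.675) = 241.0 kips.
Tension rupture (net): A_n = (6.9375 − 2×1)×0.375 = 1.8516 in² (U = 1.0, A_e = A_n). φR_n = 0.75 × 58 × 1.8516 = 80.5 kips.
Tension yield (gross): A_g = 6.9375×0.375 = 2.6016 in². φR_n = 0.90 × 36 × 2.6016 = 84.3 kips.
Governing: min(389.7, 241.0, 80.5, 84.3) = 80.5 kips → net-section rupture.

80.5 kips (net-section rupture governs)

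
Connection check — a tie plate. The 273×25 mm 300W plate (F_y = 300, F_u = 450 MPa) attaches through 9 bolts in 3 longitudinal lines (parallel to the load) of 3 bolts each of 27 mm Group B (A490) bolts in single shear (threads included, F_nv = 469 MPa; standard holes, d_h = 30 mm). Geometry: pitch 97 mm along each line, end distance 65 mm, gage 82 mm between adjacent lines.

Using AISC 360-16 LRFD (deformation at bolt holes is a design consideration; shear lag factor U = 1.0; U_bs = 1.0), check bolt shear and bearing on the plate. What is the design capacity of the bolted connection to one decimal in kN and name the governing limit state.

1812.6 kN (bolt shear governs)

Bolt shear: A_b = π(27)²/4 = 572.56 mm². φR_n = 0.75 × 469 × 572.56 × 9 × 1 = 1812.6 kN.
Bearing (25 mm plate, F_u = 450 MPa): end bolts L_c = 65 − 30/2 = 50, R_n = min(1.2×50×25×450, 2.4×27×25×450) = 675 kN/bolt; interior L_c = 97 − 30 = 67, R_n = 729 kN/bolt. φR_n = 0.75 × (3×675 + 6×729) = 4799.3 kN.
Governing: min(1812.6, 4799.3) = 1812.6 kN → bolt shear.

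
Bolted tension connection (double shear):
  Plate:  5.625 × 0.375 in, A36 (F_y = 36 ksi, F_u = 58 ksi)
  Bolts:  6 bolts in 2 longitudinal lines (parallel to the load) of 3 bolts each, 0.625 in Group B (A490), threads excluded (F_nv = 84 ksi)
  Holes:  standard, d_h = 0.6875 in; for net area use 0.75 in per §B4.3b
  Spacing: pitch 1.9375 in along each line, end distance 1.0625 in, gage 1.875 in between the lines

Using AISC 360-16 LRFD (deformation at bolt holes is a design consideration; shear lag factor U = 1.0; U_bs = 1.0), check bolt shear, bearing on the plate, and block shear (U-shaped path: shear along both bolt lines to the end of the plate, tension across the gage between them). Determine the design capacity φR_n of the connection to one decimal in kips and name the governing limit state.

78.3 kips (block shear governs)

Bolt shear: A_b = π(0.625)²/4 = 0.3068 in². φR_n = 0.75 × 84 × 0.3068 × 6 × 2 = 231.9 kips.
Bearing (0.375 in plate, F_u = 58 ksi): end bolts L_c = 1.0625 − 0.6875/2 = 0.71875, R_n = min(1.2×0.71875×0.375×58, 2.4×0.625×0.375×58) = 18.759 kips/bolt; interior L_c = 1.9375 − 0.6875 = 1.25, R_n = 32.625 kips/bolt. φR_n = 0.75 × (2×18.759 + 4×32.625) = 126.0 kips.
Block shear: shear path 2×[1.0625+2×1.9375] = 2×4.9375 in, A_gv = 3.7031, A_nv = 2×(4.9375 − 2.5×0.75)×0.375 = 2.2969 in²; tension across gage: (1.875 − 1×0.75)×0.375 = 0.42188 in². R_n = min(0.6×58×2.2969, 0.6×36×3.7031) + 1.0×58×0.42188 = min(79.932, 79.987) + 24.469 = 104.4 kips. φR_n = 0.75 × 104.4 = 78.3 kips.
Governing: min(231.9, 126.0, 78.3) = 78.3 kips → block shear.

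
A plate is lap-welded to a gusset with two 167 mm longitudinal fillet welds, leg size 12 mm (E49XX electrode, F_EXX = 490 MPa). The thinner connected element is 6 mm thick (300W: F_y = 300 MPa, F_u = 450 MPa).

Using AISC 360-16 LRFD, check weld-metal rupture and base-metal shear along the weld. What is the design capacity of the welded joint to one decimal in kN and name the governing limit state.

360.7 kN (base-metal shear governs)

Weld metal: throat = 0.707×12 = 8.484 mm, L = 2×167 = 334 mm. φR_n = 0.75 × 0.6 × 490 × 8.484 × 334 = 624.8 kN.
Base metal shear (6 mm plate): yield φR_n = 1.0×0.6×300×6×334 = 360.7 kN; rupture φR_n = 0.75×0.6×450×6×334 = 405.8 kN; take 360.7 kN (yield).
Governing: min(624.8, 360.7) = 360.7 kN → base-metal shear.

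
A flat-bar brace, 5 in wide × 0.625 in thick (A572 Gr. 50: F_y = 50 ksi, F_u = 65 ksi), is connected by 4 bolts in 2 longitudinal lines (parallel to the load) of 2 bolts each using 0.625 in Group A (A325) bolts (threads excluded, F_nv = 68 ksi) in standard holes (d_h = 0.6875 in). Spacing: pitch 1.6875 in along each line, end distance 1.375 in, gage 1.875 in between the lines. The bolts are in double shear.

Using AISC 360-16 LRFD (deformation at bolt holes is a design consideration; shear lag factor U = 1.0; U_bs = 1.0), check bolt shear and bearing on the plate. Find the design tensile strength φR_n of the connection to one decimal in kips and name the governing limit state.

Bolt shear: A_b = π(0.625)²/4 = 0.3068 in². φR_n = 0.75 × 68 × 0.3068 × 4 × 2 = 125.2 kips.
Bearing (0.625 in plate, F_u = 65 ksi): end bolts L_c = 1.375 − 0.6875/2 = 1.03125, R_n = min(1.2×1.03125×0.625×65, 2.4×0.625×0.625×65) = 50.273 kips/bolt; interior L_c = 1.6875 − 0.6875 = 1, R_n = 48.75 kips/bolt. φR_n = 0.75 × (2×50.273 + 2×48.75) = 148.5 kips.
Governing: min(125.2, 148.5) = 125.2 kips → bolt shear.

125.2 kips (bolt shear governs)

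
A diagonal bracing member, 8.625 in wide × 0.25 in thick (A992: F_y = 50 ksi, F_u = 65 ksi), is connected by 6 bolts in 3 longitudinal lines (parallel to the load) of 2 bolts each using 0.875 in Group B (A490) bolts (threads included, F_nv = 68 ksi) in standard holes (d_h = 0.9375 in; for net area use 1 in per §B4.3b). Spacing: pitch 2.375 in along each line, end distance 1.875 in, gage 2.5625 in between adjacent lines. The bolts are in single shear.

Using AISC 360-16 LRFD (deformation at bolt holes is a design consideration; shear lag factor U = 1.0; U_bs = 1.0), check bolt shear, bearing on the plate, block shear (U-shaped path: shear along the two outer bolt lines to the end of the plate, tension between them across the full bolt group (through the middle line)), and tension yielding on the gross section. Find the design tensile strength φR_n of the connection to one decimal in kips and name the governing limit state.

Bolt shear: A_b = π(0.875)²/4 = 0.60132 in². φR_n = 0.75 × 68 × 0.60132 × 6 × 1 = 184.0 kips.
Bearing (0.25 in plate, F_u = 65 ksi): end bolts L_c = 1.875 − 0.9375/2 = 1.40625, R_n = min(1.2×1.40625×0.25×65, 2.4×0.875×0.25×65) = 27.422 kips/bolt; interior L_c = 2.375 − 0.9375 = 1.4375, R_n = 28.031 kips/bolt. φR_n = 0.75 × (3×27.422 + 3×28.031) = 124.8 kips.
Block shear: shear path 2×[1.875+1×2.375] = 2×4.25 in, A_gv = 2.125, A_nv = 2×(4.25 − 1.5×1)×0.25 = 1.375 in²; tension across gage: (5.125 − 2×1)×0.25 = 0.78125 in². R_n = min(0.6×65×1.375, 0.6×50×2.125) + 1.0×65×0.78125 = min(53.625, 63.75) + 50.781 = 104.41 kips. φR_n = 0.75 × 104.41 = 78.3 kips.
Tension yield (gross): A_g = 8.625×0.25 = 2.1563 in². φR_n = 0.90 × 50 × 2.1563 = 97.0 kips.
Governing: min(184.0, 124.8, 78.3, 97.0) = 78.3 kips → block shear.

78.3 kips (block shear governs)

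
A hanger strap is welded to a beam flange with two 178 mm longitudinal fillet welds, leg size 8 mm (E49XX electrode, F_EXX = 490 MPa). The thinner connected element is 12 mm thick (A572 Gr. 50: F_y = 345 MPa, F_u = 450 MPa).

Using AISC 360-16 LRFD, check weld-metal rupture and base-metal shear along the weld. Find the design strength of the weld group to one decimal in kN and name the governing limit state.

444.0 kN (weld metal governs)

Weld metal: throat = 0.707×8 = 5.656 mm, L = 2×178 = 356 mm. φR_n = 0.75 × 0.6 × 490 × 5.656 × 356 = 444.0 kN.
Base metal shear (12 mm plate): yield φR_n = 1.0×0.6×345×12×356 = 884.3 kN; rupture φR_n = 0.75×0.6×450×12×356 = 865.1 kN; take 865.1 kN (rupture).
Governing: min(444.0, 865.1) = 444.0 kN → weld metal.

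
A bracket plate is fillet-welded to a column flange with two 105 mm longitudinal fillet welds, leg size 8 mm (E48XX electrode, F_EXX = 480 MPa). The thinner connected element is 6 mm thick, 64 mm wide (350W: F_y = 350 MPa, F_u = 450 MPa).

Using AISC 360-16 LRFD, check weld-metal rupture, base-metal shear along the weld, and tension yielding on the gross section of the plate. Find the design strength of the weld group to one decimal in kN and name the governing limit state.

Weld metal: throat = 0.707×8 = 5.656 mm, L = 2×105 = 210 mm. φR_n = 0.75 × 0.6 × 480 × 5.656 × 210 = 256.6 kN.
Base metal shear (6 mm plate): yield φR_n = 1.0×0.6×350×6×210 = 264.6 kN; rupture φR_n = 0.75×0.6×450×6×210 = 255.2 kN; take 255.2 kN (rupture).
Tension yield (gross): A_g = 64×6 = 384 mm². φR_n = 0.90 × 350 × 384 = 121.0 kN.
Governing: min(256.6, 255.2, 121.0) = 121.0 kN → gross-section yield.

121.0 kN (gross-section yield governs)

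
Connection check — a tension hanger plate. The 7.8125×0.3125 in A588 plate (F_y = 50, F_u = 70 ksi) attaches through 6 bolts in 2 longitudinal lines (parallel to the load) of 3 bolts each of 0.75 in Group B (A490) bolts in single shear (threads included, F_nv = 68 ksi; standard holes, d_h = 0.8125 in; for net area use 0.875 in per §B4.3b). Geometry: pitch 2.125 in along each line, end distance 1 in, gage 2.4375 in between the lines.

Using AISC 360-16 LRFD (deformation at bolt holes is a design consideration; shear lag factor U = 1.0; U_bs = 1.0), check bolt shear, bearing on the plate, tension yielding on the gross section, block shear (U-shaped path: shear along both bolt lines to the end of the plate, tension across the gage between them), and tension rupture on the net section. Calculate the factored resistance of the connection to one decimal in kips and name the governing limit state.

Bolt shear: A_b = π(0.75)²/4 = 0.44179 in². φR_n = 0.75 × 68 × 0.44179 × 6 × 1 = 135.2 kips.
Bearing (0.3125 in plate, F_u = 70 ksi): end bolts L_c = 1 − 0.8125/2 = 0.59375, R_n = min(1.2×0.59375×0.3125×70, 2.4×0.75×0.3125×70) = 15.586 kips/bolt; interior L_c = 2.125 − 0.8125 = 1.3125, R_n = 34.453 kips/bolt. φR_n = 0.75 × (2×15.586 + 4×34.453) = 126.7 kips.
Tension yield (gross): A_g = 7.8125×0.3125 = 2.4414 in². φR_n = 0.90 × 50 × 2.4414 = 109.9 kips.
Block shear: shear path 2×[1+2×2.125] = 2×5.25 in, A_gv = 3.2813, A_nv = 2×(5.25 − 2.5×0.875)×0.3125 = 1.9141 in²; tension across gage: (2.4375 − 1×0.875)×0.3125 = 0.48828 in². R_n = min(0.6×70×1.9141, 0.6×50×3.2813) + 1.0×70×0.48828 = min(80.392, 98.439) + 34.18 = 114.57 kips. φR_n = 0.75 × 114.57 = 85.9 kips.
Tension rupture (net): A_n = (7.8125 − 2×0.875)×0.3125 = 1.8945 in² (U = 1.0, A_e = A_n). φR_n = 0.75 × 70 × 1.8945 = 99.5 kips.
Governing: min(135.2, 126.7, 109.9, 85.9, 99.5) = 85.9 kips → block shear.

85.9 kips (block shear governs)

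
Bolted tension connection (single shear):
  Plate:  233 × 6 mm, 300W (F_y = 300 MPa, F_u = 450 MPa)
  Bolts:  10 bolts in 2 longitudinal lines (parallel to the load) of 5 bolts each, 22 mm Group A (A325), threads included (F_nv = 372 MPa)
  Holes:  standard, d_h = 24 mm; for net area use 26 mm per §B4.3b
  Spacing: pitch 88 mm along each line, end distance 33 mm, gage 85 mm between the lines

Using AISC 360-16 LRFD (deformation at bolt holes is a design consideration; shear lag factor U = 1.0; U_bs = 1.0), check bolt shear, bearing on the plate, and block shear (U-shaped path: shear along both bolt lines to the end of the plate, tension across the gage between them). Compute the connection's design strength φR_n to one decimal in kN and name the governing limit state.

Bolt shear: A_b = π(22)²/4 = 380.13 mm². φR_n = 0.75 × 372 × 380.13 × 10 × 1 = 1060.6 kN.
Bearing (6 mm plate, F_u = 450 MPa): end bolts L_c = 33 − 24/2 = 21, R_n = min(1.2×21×6×450, 2.4×22×6×450) = 68.04 kN/bolt; interior L_c = 88 − 24 = 64, R_n = 142.56 kN/bolt. φR_n = 0.75 × (2×68.04 + 8×142.56) = 957.4 kN.
Block shear: shear path 2×[33+4×88] = 2×385 mm, A_gv = 4620, A_nv = 2×(385 − 4.5×26)×6 = 3216 mm²; tension across gage: (85 − 1×26)×6 = 354 mm². R_n = min(0.6×450×3216, 0.6×300×4620) + 1.0×450×354 = min(868.32, 831.6) + 159.3 = 990.9 kN. φR_n = 0.75 × 990.9 = 743.2 kN.
Governing: min(1060.6, 957.4, 743.2) = 743.2 kN → block shear.

743.2 kN (block shear governs)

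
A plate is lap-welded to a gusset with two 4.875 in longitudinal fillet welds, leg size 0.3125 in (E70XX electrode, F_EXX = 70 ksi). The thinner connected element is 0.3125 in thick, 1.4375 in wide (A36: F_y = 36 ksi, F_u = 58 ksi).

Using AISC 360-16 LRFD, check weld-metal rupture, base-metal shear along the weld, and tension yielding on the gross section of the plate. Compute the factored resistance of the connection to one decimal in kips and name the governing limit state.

14.6 kips (gross-section yield governs)

Weld metal: throat = 0.707×0.3125 = 0.22094 in, L = 2×4.875 = 9.75 in. φR_n = 0.75 × 0.6 × 70 × 0.22094 × 9.75 = 67.9 kips.
Base metal shear (0.3125 in plate): yield φR_n = 1.0×0.6×36×0.3125×9.75 = 65.8 kips; rupture φR_n = 0.75×0.6×58×0.3125×9.75 = 79.5 kips; take 65.8 kips (yield).
Tension yield (gross): A_g = 1.4375×0.3125 = 0.44922 in². φR_n = 0.90 × 36 × 0.44922 = 14.6 kips.
Governing: min(67.9, 65.8, 14.6) = 14.6 kips → gross-section yield.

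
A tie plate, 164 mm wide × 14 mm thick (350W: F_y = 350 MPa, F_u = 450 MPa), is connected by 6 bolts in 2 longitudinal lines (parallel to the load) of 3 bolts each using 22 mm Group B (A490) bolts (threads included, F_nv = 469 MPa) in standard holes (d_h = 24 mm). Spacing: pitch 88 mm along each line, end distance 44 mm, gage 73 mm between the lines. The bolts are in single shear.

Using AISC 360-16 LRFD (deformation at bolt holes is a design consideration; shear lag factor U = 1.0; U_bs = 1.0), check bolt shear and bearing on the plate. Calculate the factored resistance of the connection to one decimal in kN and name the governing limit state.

Bolt shear: A_b = π(22)²/4 = 380.13 mm². φR_n = 0.75 × 469 × 380.13 × 6 × 1 = 802.3 kN.
Bearing (14 mm plate, F_u = 450 MPa): end bolts L_c = 44 − 24/2 = 32, R_n = min(1.2×32×14×450, 2.4×22×14×450) = 241.92 kN/bolt; interior L_c = 88 − 24 = 64, R_n = 332.64 kN/bolt. φR_n = 0.75 × (2×241.92 + 4×332.64) = 1360.8 kN.
Governing: min(802.3, 1360.8) = 802.3 kN → bolt shear.

802.3 kN (bolt shear governs)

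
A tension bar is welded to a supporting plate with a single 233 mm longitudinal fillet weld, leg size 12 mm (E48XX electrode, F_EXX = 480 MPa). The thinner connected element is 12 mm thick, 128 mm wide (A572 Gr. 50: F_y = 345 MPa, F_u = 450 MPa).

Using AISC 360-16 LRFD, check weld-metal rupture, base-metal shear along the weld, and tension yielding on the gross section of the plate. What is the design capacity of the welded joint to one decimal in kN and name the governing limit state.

427.0 kN (weld metal governs)

Weld metal: throat = 0.707×12 = 8.484 mm, L = 233 mm. φR_n = 0.75 × 0.6 × 480 × 8.484 × 233 = 427.0 kN.
Base metal shear (12 mm plate): yield φR_n = 1.0×0.6×345×12×233 = 578.8 kN; rupture φR_n = 0.75×0.6×450×12×233 = 566.2 kN; take 566.2 kN (rupture).
Tension yield (gross): A_g = 128×12 = 1536 mm². φR_n = 0.90 × 345 × 1536 = 476.9 kN.
Governing: min(427.0, 566.2, 476.9) = 427.0 kN → weld metal.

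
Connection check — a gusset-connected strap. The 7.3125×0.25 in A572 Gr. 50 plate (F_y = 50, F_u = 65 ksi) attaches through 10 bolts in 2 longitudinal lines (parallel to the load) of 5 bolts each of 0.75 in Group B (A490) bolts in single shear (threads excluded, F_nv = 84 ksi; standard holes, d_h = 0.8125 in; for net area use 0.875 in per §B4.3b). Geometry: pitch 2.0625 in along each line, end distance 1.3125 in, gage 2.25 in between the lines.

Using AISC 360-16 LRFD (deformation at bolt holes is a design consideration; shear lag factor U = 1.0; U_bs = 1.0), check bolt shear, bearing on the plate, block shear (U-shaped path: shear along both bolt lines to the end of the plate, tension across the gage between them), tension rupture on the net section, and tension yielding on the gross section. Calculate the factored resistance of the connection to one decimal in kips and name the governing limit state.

Bolt shear: A_b = π(0.75)²/4 = 0.44179 in². φR_n = 0.75 × 84 × 0.44179 × 10 × 1 = 278.3 kips.
Bearing (0.25 in plate, F_u = 65 ksi): end bolts L_c = 1.3125 − 0.8125/2 = 0.90625, R_n = min(1.2×0.90625×0.25×65, 2.4×0.75×0.25×65) = 17.672 kips/bolt; interior L_c = 2.0625 − 0.8125 = 1.25, R_n = 24.375 kips/bolt. φR_n = 0.75 × (2×17.672 + 8×24.375) = 172.8 kips.
Block shear: shear path 2×[1.3125+4×2.0625] = 2×9.5625 in, A_gv = 4.7813, A_nv = 2×(9.5625 − 4.5×0.875)×0.25 = 2.8125 in²; tension across gage: (2.25 − 1×0.875)×0.25 = 0.34375 in². R_n = min(0.6×65×2.8125, 0.6×50×4.7813) + 1.0×65×0.34375 = min(109.69, 143.44) + 22.344 = 132.03 kips. φR_n = 0.75 × 132.03 = 99.0 kips.
Tension rupture (net): A_n = (7.3125 − 2×0.875)×0.25 = 1.3906 in² (U = 1.0, A_e = A_n). φR_n = 0.75 × 65 × 1.3906 = 67.8 kips.
Tension yield (gross): A_g = 7.3125×0.25 = 1.8281 in². φR_n = 0.90 × 50 × 1.8281 = 82.3 kips.
Governing: min(278.3, 172.8, 99.0, 67.8, 82.3) = 67.8 kips → net-section rupture.

67.8 kips (net-section rupture governs)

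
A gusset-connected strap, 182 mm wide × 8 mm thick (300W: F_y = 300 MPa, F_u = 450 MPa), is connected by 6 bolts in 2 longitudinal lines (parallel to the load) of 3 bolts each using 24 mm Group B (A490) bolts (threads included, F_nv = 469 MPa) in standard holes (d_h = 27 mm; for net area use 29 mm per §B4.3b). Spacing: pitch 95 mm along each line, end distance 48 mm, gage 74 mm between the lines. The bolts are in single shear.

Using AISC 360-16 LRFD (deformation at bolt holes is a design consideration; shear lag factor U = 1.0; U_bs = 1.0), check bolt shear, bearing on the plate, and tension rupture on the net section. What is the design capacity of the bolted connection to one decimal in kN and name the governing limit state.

Bolt shear: A_b = π(24)²/4 = 452.39 mm². φR_n = 0.75 × 469 × 452.39 × 6 × 1 = 954.8 kN.
Bearing (8 mm plate, F_u = 450 MPa): end bolts L_c = 48 − 27/2 = 34.5, R_n = min(1.2×34.5×8×450, 2.4×24×8×450) = 149.04 kN/bolt; interior L_c = 95 − 27 = 68, R_n = 207.36 kN/bolt. φR_n = 0.75 × (2×149.04 + 4×207.36) = 845.6 kN.
Tension rupture (net): A_n = (182 − 2×29)×8 = 992 mm² (U = 1.0, A_e = A_n). φR_n = 0.75 × 450 × 992 = 334.8 kN.
Governing: min(954.8, 845.6, 334.8) = 334.8 kN → net-section rupture.

334.8 kN (net-section rupture governs)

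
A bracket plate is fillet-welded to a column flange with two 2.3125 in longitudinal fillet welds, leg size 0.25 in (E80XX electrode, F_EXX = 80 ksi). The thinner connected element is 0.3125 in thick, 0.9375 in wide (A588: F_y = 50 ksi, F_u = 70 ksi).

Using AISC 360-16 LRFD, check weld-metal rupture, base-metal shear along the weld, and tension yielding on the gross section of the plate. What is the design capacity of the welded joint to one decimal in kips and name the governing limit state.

13.2 kips (gross-section yield governs)

Weld metal: throat = 0.707×0.25 = 0.17675 in, L = 2×2.3125 = 4.625 in. φR_n = 0.75 × 0.6 × 80 × 0.17675 × 4.625 = 29.4 kips.
Base metal shear (0.3125 in plate): yield φR_n = 1.0×0.6×50×0.3125×4.625 = 43.4 kips; rupture φR_n = 0.75×0.6×70×0.3125×4.625 = 45.5 kips; take 43.4 kips (yield).
Tension yield (gross): A_g = 0.9375×0.3125 = 0.29297 in². φR_n = 0.90 × 50 × 0.29297 = 13.2 kips.
Governing: min(29.4, 43.4, 13.2) = 13.2 kips → gross-section yield.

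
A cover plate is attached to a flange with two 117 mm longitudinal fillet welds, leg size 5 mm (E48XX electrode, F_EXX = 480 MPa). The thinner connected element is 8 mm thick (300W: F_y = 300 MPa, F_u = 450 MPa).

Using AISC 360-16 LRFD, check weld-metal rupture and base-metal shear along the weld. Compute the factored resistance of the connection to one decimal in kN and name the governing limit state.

Weld metal: throat = 0.707×5 = 3.535 mm, L = 2×117 = 234 mm. φR_n = 0.75 × 0.6 × 480 × 3.535 × 234 = 178.7 kN.
Base metal shear (8 mm plate): yield φR_n = 1.0×0.6×300×8×234 = 337.0 kN; rupture φR_n = 0.75×0.6×450×8×234 = 379.1 kN; take 337.0 kN (yield).
Governing: min(178.7, 337.0) = 178.7 kN → weld metal.

178.7 kN (weld metal governs)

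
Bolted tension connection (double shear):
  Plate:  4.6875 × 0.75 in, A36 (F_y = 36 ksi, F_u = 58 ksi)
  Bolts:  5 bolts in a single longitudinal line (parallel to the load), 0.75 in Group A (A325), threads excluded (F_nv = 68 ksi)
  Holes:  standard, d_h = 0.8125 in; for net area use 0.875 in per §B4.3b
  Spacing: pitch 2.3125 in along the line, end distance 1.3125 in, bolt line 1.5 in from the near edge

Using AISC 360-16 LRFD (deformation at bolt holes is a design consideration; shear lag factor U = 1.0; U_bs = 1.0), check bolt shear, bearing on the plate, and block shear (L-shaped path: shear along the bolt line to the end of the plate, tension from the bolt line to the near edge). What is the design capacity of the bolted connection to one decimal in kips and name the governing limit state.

163.0 kips (block shear governs)

Bolt shear: A_b = π(0.75)²/4 = 0.44179 in². φR_n = 0.75 × 68 × 0.44179 × 5 × 2 = 225.3 kips.
Bearing (0.75 in plate, F_u = 58 ksi): end bolts L_c = 1.3125 − 0.8125/2 = 0.90625, R_n = min(1.2×0.90625×0.75×58, 2.4×0.75×0.75×58) = 47.306 kips/bolt; interior L_c = 2.3125 − 0.8125 = 1.5, R_n = 78.3 kips/bolt. φR_n = 0.75 × (1×47.306 + 4×78.3) = 270.4 kips.
Block shear: shear path 1×[1.3125+4×2.3125] = 1×10.5625 in, A_gv = 7.9219, A_nv = 1×(10.5625 − 4.5×0.875)×0.75 = 4.9688 in²; tension to near edge: (1.5 − 0.5×0.875)×0.75 = 0.79688 in². R_n = min(0.6×58×4.9688, 0.6×36×7.9219) + 1.0×58×0.79688 = min(172.91, 171.11) + 46.219 = 217.33 kips. φR_n = 0.75 × 217.33 = 163.0 kips.
Governing: min(225.3, 270.4, 163.0) = 163.0 kips → block shear.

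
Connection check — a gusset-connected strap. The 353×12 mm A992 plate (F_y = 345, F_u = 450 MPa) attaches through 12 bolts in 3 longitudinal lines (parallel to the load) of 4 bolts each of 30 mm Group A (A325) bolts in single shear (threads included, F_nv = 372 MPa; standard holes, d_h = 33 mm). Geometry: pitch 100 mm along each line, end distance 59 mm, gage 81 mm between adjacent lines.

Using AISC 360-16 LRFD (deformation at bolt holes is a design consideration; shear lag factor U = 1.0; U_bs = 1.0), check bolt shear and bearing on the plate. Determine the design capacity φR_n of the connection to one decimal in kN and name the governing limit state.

Bolt shear: A_b = π(30)²/4 = 706.86 mm². φR_n = 0.75 × 372 × 706.86 × 12 × 1 = 2366.6 kN.
Bearing (12 mm plate, F_u = 450 MPa): end bolts L_c = 59 − 33/2 = 42.5, R_n = min(1.2×42.5×12×450, 2.4×30×12×450) = 275.4 kN/bolt; interior L_c = 100 − 33 = 67, R_n = 388.8 kN/bolt. φR_n = 0.75 × (3×275.4 + 9×388.8) = 3244.1 kN.
Governing: min(2366.6, 3244.1) = 2366.6 kN → bolt shear.

2366.6 kN (bolt shear governs)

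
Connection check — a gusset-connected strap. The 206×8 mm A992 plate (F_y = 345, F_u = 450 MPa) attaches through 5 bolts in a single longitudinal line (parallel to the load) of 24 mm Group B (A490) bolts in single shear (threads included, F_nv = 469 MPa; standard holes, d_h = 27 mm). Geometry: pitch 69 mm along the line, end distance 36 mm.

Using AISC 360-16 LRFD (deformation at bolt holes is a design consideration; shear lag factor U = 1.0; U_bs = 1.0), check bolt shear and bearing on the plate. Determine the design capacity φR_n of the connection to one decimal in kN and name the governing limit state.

Bolt shear: A_b = π(24)²/4 = 452.39 mm². φR_n = 0.75 × 469 × 452.39 × 5 × 1 = 795.6 kN.
Bearing (8 mm plate, F_u = 450 MPa): end bolts L_c = 36 − 27/2 = 22.5, R_n = min(1.2×22.5×8×450, 2.4×24×8×450) = 97.2 kN/bolt; interior L_c = 69 − 27 = 42, R_n = 181.44 kN/bolt. φR_n = 0.75 × (1×97.2 + 4×181.44) = 617.2 kN.
Governing: min(795.6, 617.2) = 617.2 kN → bearing.

617.2 kN (bearing governs)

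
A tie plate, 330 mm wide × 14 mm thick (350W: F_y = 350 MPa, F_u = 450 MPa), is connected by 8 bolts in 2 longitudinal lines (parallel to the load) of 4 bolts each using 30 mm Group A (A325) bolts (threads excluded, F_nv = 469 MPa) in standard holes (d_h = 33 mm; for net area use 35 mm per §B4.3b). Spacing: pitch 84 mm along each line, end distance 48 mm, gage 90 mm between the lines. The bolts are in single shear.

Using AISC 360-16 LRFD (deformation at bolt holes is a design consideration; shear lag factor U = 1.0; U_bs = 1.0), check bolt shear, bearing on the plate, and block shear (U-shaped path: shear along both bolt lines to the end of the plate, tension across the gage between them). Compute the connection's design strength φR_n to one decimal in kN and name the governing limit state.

Bolt shear: A_b = π(30)²/4 = 706.86 mm². φR_n = 0.75 × 469 × 706.86 × 8 × 1 = 1989.1 kN.
Bearing (14 mm plate, F_u = 450 MPa): end bolts L_c = 48 − 33/2 = 31.5, R_n = min(1.2×31.5×14×450, 2.4×30×14×450) = 238.14 kN/bolt; interior L_c = 84 − 33 = 51, R_n = 385.56 kN/bolt. φR_n = 0.75 × (2×238.14 + 6×385.56) = 2092.2 kN.
Block shear: shear path 2×[48+3×84] = 2×300 mm, A_gv = 8400, A_nv = 2×(300 − 3.5×35)×14 = 4970 mm²; tension across gage: (90 − 1×35)×14 = 770 mm². R_n = min(0.6×450×4970, 0.6×350×8400) + 1.0×450×770 = min(1341.9, 1764) + 346.5 = 1688.4 kN. φR_n = 0.75 × 1688.4 = 1266.3 kN.
Governing: min(1989.1, 2092.2, 1266.3) = 1266.3 kN → block shear.

1266.3 kN (block shear governs)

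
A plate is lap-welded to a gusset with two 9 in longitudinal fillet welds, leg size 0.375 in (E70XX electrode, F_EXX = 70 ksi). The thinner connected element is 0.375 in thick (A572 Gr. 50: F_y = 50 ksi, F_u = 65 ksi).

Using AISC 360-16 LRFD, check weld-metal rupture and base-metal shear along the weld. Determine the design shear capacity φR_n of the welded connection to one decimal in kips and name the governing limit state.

150.3 kips (weld metal governs)

Weld metal: throat = 0.707×0.375 = 0.26513 in, L = 2×9 = 18 in. φR_n = 0.75 × 0.6 × 70 × 0.26513 × 18 = 150.3 kips.
Base metal shear (0.375 in plate): yield φR_n = 1.0×0.6×50×0.375×18 = 202.5 kips; rupture φR_n = 0.75×0.6×65×0.375×18 = 197.4 kips; take 197.4 kips (rupture).
Governing: min(150.3, 197.4) = 150.3 kips → weld metal.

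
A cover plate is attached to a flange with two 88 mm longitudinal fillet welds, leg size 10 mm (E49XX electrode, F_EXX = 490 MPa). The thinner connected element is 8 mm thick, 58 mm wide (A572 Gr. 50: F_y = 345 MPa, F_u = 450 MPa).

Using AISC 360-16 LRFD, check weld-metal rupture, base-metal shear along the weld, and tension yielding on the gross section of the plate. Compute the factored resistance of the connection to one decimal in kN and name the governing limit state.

144.1 kN (gross-section yield governs)

Weld metal: throat = 0.707×10 = 7.07 mm, L = 2×88 = 176 mm. φR_n = 0.75 × 0.6 × 490 × 7.07 × 176 = 274.4 kN.
Base metal shear (8 mm plate): yield φR_n = 1.0×0.6×345×8×176 = 291.5 kN; rupture φR_n = 0.75×0.6×450×8×176 = 285.1 kN; take 285.1 kN (rupture).
Tension yield (gross): A_g = 58×8 = 464 mm². φR_n = 0.90 × 345 × 464 = 144.1 kN.
Governing: min(274.4, 285.1, 144.1) = 144.1 kN → gross-section yield.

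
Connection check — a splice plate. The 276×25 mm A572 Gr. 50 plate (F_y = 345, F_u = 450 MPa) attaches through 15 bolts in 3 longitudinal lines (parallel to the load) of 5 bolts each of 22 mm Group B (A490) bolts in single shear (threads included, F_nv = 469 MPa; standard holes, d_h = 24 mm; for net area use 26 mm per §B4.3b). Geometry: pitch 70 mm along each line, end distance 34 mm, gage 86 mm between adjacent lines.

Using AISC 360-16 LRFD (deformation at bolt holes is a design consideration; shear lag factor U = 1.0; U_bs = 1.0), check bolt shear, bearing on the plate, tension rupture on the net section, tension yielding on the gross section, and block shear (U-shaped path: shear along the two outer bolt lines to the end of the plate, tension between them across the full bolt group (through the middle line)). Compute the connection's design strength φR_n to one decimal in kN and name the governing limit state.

1670.6 kN (net-section rupture governs)

Bolt shear: A_b = π(22)²/4 = 380.13 mm². φR_n = 0.75 × 469 × 380.13 × 15 × 1 = 2005.7 kN.
Bearing (25 mm plate, F_u = 450 MPa): end bolts L_c = 34 − 24/2 = 22, R_n = min(1.2×22×25×450, 2.4×22×25×450) = 297 kN/bolt; interior L_c = 70 − 24 = 46, R_n = 594 kN/bolt. φR_n = 0.75 × (3×297 + 12×594) = 6014.3 kN.
Tension rupture (net): A_n = (276 − 3×26)×25 = 4950 mm² (U = 1.0, A_e = A_n). φR_n = 0.75 × 450 × 4950 = 1670.6 kN.
Tension yield (gross): A_g = 276×25 = 6900 mm². φR_n = 0.90 × 345 × 6900 = 2142.5 kN.
Block shear: shear path 2×[34+4×70] = 2×314 mm, A_gv = 15700, A_nv = 2×(314 − 4.5×26)×25 = 9850 mm²; tension across gage: (172 − 2×26)×25 = 3000 mm². R_n = min(0.6×450×9850, 0.6×345×15700) + 1.0×450×3000 = min(2659.5, 3249.9) + 1350 = 4009.5 kN. φR_n = 0.75 × 4009.5 = 3007.1 kN.
Governing: min(2005.7, 6014.3, 1670.6, 2142.5, 3007.1) = 1670.6 kN → net-section rupture.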